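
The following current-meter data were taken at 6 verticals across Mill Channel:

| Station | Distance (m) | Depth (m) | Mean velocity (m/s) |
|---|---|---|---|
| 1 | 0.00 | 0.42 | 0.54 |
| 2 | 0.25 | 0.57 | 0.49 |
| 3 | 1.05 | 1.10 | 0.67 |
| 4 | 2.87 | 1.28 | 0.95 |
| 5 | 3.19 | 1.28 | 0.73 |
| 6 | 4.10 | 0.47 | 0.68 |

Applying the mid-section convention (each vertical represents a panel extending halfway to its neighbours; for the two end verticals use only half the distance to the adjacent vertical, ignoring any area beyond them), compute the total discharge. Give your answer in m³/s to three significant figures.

3.16 m³/s

w_1 = (0.25 − 0.00)/2 = 0.125 m; q_1 = 0.54 × 0.42 × 0.125 = 0.02835 m³/s
w_2 = (1.05 − 0.00)/2 = 0.525 m; q_2 = 0.49 × 0.57 × 0.525 = 0.1466 m³/s
w_3 = (2.87 − 0.25)/2 = 1.31 m; q_3 = 0.67 × 1.10 × 1.31 = 0.9655 m³/s
w_4 = (3.19 − 1.05)/2 = 1.07 m; q_4 = 0.95 × 1.28 × 1.07 = 1.301 m³/s
w_5 = (4.10 − 2.87)/2 = 0.615 m; q_5 = 0.73 × 1.28 × 0.615 = 0.5747 m³/s
w_6 = (4.10 − 3.19)/2 = 0.455 m; q_6 = 0.68 × 0.47 × 0.455 = 0.1454 m³/s
Q = Σ qᵢ = 3.162 m³/s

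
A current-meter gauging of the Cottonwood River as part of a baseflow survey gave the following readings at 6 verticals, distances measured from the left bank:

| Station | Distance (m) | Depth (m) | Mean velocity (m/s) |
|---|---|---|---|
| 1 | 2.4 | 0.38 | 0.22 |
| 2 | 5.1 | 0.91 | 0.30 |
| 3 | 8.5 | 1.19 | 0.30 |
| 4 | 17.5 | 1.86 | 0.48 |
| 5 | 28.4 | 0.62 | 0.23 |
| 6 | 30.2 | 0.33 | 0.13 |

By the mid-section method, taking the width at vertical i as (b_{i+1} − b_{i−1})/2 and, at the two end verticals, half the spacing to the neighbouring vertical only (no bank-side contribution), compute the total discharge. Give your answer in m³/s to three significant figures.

w_1 = (5.1 − 2.4)/2 = 1.35 m; q_1 = 0.22 × 0.38 × 1.35 = 0.1129 m³/s
w_2 = (8.5 − 2.4)/2 = 3.05 m; q_2 = 0.30 × 0.91 × 3.05 = 0.8327 m³/s
w_3 = (17.5 − 5.1)/2 = 6.2 m; q_3 = 0.30 × 1.19 × 6.2 = 2.213 m³/s
w_4 = (28.4 − 8.5)/2 = 9.95 m; q_4 = 0.48 × 1.86 × 9.95 = 8.883 m³/s
w_5 = (30.2 − 17.5)/2 = 6.35 m; q_5 = 0.23 × 0.62 × 6.35 = 0.9055 m³/s
w_6 = (30.2 − 28.4)/2 = 0.9 m; q_6 = 0.13 × 0.33 × 0.9 = 0.03861 m³/s
Q = Σ qᵢ = 12.99 m³/s

13.0 m³/s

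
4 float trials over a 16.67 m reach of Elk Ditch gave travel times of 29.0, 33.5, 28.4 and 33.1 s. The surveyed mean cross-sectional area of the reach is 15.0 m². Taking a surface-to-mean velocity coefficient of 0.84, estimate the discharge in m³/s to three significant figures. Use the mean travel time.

t̄ = (29.0 + 33.5 + 28.4 + 33.1) / 4 = 31 s
v_surface = L / t̄ = 16.67 / 31 = 0.5377 m/s
v_mean = 0.84 × 0.5377 = 0.4517 m/s
Q = A × v_mean = 15.0 × 0.4517 = 6.776 m³/s

6.78 m³/s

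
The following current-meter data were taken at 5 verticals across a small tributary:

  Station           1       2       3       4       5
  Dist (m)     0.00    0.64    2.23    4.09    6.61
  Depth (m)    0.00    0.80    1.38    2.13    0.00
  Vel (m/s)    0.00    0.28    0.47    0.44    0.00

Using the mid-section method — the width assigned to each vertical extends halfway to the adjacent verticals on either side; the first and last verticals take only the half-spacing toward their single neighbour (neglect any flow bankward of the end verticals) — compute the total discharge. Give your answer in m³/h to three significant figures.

12300 m³/h

w_2 = (2.23 − 0.00)/2 = 1.115 m; q_2 = 0.28 × 0.80 × 1.115 = 0.2498 m³/s
w_3 = (4.09 − 0.64)/2 = 1.725 m; q_3 = 0.47 × 1.38 × 1.725 = 1.119 m³/s
w_4 = (6.61 − 2.23)/2 = 2.19 m; q_4 = 0.44 × 2.13 × 2.19 = 2.052 m³/s
Stations 1, 5 contribute zero (depth or velocity is 0).
Q = Σ qᵢ = 3.421 m³/s
= 3.421 × 3600 = 12320 m³/h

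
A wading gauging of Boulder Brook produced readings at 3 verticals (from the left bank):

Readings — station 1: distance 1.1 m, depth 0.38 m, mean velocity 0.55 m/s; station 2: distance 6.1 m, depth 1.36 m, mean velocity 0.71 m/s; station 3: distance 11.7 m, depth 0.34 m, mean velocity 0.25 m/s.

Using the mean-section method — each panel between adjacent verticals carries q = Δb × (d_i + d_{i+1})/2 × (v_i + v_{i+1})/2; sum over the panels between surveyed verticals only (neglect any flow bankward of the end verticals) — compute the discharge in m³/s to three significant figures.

5.03 m³/s

Panel 1-2: Δb = 5 m, d̄ = (0.38+1.36)/2 = 0.87, v̄ = (0.55+0.71)/2 = 0.63 → q = 5×0.87×0.63 = 2.741 m³/s
Panel 2-3: Δb = 5.6 m, d̄ = (1.36+0.34)/2 = 0.85, v̄ = (0.71+0.25)/2 = 0.48 → q = 5.6×0.85×0.48 = 2.285 m³/s
Q = Σ q = 5.025 m³/s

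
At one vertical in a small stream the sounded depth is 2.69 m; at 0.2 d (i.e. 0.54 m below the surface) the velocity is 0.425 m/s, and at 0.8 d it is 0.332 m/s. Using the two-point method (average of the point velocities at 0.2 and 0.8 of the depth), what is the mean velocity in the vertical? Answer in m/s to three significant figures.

v̄ = (0.425 + 0.332) / 2 = 0.3785 m/s

0.379 m/s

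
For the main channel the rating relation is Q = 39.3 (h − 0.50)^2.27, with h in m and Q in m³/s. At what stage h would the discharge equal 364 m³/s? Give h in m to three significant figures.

h − h₀ = (Q/C)^(1/b) = (364/39.3)^(1/2.27) = 2.666 m
h = 0.50 + 2.666 = 3.166 m

3.17 m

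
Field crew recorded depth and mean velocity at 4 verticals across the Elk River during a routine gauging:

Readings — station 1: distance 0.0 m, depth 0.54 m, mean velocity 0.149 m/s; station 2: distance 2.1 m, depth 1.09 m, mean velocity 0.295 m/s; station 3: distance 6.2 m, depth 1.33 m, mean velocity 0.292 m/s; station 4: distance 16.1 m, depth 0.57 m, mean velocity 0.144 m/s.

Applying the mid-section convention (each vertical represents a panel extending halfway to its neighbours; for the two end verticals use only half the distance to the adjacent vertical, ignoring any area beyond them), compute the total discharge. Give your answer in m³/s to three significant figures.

w_1 = (2.1 − 0.0)/2 = 1.05 m; q_1 = 0.149 × 0.54 × 1.05 = 0.08448 m³/s
w_2 = (6.2 − 0.0)/2 = 3.1 m; q_2 = 0.295 × 1.09 × 3.1 = 0.9968 m³/s
w_3 = (16.1 − 2.1)/2 = 7 m; q_3 = 0.292 × 1.33 × 7 = 2.719 m³/s
w_4 = (16.1 − 6.2)/2 = 4.95 m; q_4 = 0.144 × 0.57 × 4.95 = 0.4063 m³/s
Q = Σ qᵢ = 4.206 m³/s

4.21 m³/s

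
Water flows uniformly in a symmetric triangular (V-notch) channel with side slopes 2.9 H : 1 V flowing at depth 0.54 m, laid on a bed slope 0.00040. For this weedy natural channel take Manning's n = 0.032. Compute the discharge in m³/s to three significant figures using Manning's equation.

A = z·y² = 2.9×0.54² = 0.8456 m²
P = 2y√(1+z²) = 2×0.54×√(1+2.9²) = 3.313 m
R = A/P = 0.8456/3.313 = 0.2553 m
Q = (1/n)·A·R^(2/3)·S^(1/2) = (1/0.032) × 0.8456 × 0.2553^(2/3) × 0.00040^(1/2) = 0.2127 m³/s

0.213 m³/s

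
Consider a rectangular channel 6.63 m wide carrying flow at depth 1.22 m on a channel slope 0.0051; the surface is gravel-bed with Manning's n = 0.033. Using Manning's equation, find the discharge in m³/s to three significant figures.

A = b·y = 6.63 × 1.22 = 8.089 m²
P = b + 2y = 6.63 + 2×1.22 = 9.070 m
R = A/P = 8.089/9.070 = 0.8918 m
Q = (1/n)·A·R^(2/3)·S^(1/2) = (1/0.033) × 8.089 × 0.8918^(2/3) × 0.0051^(1/2) = 16.22 m³/s

16.2 m³/s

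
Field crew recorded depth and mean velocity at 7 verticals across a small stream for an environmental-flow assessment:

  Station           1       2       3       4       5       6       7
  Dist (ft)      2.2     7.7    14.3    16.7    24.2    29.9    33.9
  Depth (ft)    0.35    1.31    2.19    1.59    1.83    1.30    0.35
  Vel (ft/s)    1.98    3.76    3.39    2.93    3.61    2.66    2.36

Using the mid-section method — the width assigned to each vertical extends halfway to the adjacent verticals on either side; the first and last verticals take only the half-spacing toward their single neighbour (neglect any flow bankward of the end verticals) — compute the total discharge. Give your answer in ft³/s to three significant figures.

w_1 = (7.7 − 2.2)/2 = 2.75 ft; q_1 = 1.98 × 0.35 × 2.75 = 1.906 ft³/s
w_2 = (14.3 − 2.2)/2 = 6.05 ft; q_2 = 3.76 × 1.31 × 6.05 = 29.80 ft³/s
w_3 = (16.7 − 7.7)/2 = 4.5 ft; q_3 = 3.39 × 2.19 × 4.5 = 33.41 ft³/s
w_4 = (24.2 − 14.3)/2 = 4.95 ft; q_4 = 2.93 × 1.59 × 4.95 = 23.06 ft³/s
w_5 = (29.9 − 16.7)/2 = 6.6 ft; q_5 = 3.61 × 1.83 × 6.6 = 43.60 ft³/s
w_6 = (33.9 − 24.2)/2 = 4.85 ft; q_6 = 2.66 × 1.30 × 4.85 = 16.77 ft³/s
w_7 = (33.9 − 29.9)/2 = 2 ft; q_7 = 2.36 × 0.35 × 2 = 1.652 ft³/s
Q = Σ qᵢ = 150.2 ft³/s

150 ft³/s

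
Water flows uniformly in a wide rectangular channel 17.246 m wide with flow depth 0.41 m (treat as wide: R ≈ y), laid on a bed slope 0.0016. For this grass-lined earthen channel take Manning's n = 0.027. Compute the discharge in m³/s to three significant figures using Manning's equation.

5.78 m³/s

A = b·y = 17.246 × 0.41 = 7.071 m²
Wide channel: R ≈ y = 0.41 m
Q = (1/n)·A·R^(2/3)·S^(1/2) = (1/0.027) × 7.071 × 0.4100^(2/3) × 0.0016^(1/2) = 5.781 m³/s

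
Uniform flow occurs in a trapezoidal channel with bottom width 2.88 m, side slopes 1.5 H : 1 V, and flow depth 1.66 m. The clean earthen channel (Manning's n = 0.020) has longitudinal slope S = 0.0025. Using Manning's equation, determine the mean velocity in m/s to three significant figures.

2.51 m/s

A = (b + z·y)·y = (2.88 + 1.5×1.66)×1.66 = 8.914 m²
P = b + 2y√(1+z²) = 2.88 + 2×1.66×√(1+1.5²) = 8.865 m
R = A/P = 8.914/8.865 = 1.006 m
Q = (1/n)·A·R^(2/3)·S^(1/2) = (1/0.020) × 8.914 × 1.006^(2/3) × 0.0025^(1/2) = 22.37 m³/s
V = Q/A = 22.37/8.914 = 2.509 m/s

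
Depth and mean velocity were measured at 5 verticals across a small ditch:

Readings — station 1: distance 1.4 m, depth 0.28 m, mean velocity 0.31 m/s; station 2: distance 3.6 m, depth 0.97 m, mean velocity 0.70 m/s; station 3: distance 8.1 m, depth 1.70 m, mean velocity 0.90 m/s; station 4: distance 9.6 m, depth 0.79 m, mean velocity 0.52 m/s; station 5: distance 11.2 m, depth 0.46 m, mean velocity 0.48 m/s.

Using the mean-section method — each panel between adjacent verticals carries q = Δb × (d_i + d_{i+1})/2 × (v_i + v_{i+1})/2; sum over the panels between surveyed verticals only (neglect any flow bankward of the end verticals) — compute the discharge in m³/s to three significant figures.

7.33 m³/s

Panel 1-2: Δb = 2.2 m, d̄ = (0.28+0.97)/2 = 0.625, v̄ = (0.31+0.70)/2 = 0.505 → q = 2.2×0.625×0.505 = 0.6944 m³/s
Panel 2-3: Δb = 4.5 m, d̄ = (0.97+1.70)/2 = 1.335, v̄ = (0.70+0.90)/2 = 0.8 → q = 4.5×1.335×0.8 = 4.806 m³/s
Panel 3-4: Δb = 1.5 m, d̄ = (1.70+0.79)/2 = 1.245, v̄ = (0.90+0.52)/2 = 0.71 → q = 1.5×1.245×0.71 = 1.326 m³/s
Panel 4-5: Δb = 1.6 m, d̄ = (0.79+0.46)/2 = 0.625, v̄ = (0.52+0.48)/2 = 0.5 → q = 1.6×0.625×0.5 = 0.5000 m³/s
Q = Σ q = 7.326 m³/s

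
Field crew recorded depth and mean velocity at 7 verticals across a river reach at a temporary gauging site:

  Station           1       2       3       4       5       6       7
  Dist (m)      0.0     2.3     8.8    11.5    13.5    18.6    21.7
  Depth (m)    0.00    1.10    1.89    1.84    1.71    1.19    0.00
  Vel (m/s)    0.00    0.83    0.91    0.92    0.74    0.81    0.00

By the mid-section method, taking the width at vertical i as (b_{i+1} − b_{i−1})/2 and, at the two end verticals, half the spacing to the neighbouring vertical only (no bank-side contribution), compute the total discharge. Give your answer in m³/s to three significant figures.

w_2 = (8.8 − 0.0)/2 = 4.4 m; q_2 = 0.83 × 1.10 × 4.4 = 4.017 m³/s
w_3 = (11.5 − 2.3)/2 = 4.6 m; q_3 = 0.91 × 1.89 × 4.6 = 7.912 m³/s
w_4 = (13.5 − 8.8)/2 = 2.35 m; q_4 = 0.92 × 1.84 × 2.35 = 3.978 m³/s
w_5 = (18.6 − 11.5)/2 = 3.55 m; q_5 = 0.74 × 1.71 × 3.55 = 4.492 m³/s
w_6 = (21.7 − 13.5)/2 = 4.1 m; q_6 = 0.81 × 1.19 × 4.1 = 3.952 m³/s
Stations 1, 7 contribute zero (depth or velocity is 0).
Q = Σ qᵢ = 24.35 m³/s

24.4 m³/s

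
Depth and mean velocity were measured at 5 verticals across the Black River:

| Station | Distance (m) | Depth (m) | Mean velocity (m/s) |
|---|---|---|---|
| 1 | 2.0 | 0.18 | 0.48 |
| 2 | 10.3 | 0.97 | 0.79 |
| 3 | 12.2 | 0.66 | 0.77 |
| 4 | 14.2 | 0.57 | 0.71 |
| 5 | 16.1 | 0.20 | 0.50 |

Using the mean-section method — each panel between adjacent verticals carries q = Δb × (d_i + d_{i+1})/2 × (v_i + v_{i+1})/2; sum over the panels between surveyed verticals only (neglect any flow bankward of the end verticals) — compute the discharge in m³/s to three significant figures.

5.59 m³/s

Panel 1-2: Δb = 8.3 m, d̄ = (0.18+0.97)/2 = 0.575, v̄ = (0.48+0.79)/2 = 0.635 → q = 8.3×0.575×0.635 = 3.031 m³/s
Panel 2-3: Δb = 1.9 m, d̄ = (0.97+0.66)/2 = 0.815, v̄ = (0.79+0.77)/2 = 0.78 → q = 1.9×0.815×0.78 = 1.208 m³/s
Panel 3-4: Δb = 2 m, d̄ = (0.66+0.57)/2 = 0.615, v̄ = (0.77+0.71)/2 = 0.74 → q = 2×0.615×0.74 = 0.9102 m³/s
Panel 4-5: Δb = 1.9 m, d̄ = (0.57+0.20)/2 = 0.385, v̄ = (0.71+0.50)/2 = 0.605 → q = 1.9×0.385×0.605 = 0.4426 m³/s
Q = Σ q = 5.591 m³/s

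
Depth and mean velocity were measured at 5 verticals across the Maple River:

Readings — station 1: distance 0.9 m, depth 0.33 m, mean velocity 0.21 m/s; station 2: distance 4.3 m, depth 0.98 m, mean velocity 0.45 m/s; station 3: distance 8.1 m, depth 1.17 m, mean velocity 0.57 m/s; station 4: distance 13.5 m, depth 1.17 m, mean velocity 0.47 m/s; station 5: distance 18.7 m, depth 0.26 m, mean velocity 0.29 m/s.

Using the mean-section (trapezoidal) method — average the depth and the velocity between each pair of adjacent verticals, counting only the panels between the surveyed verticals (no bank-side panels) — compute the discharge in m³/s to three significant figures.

Panel 1-2: Δb = 3.4 m, d̄ = (0.33+0.98)/2 = 0.655, v̄ = (0.21+0.45)/2 = 0.33 → q = 3.4×0.655×0.33 = 0.7349 m³/s
Panel 2-3: Δb = 3.8 m, d̄ = (0.98+1.17)/2 = 1.075, v̄ = (0.45+0.57)/2 = 0.51 → q = 3.8×1.075×0.51 = 2.083 m³/s
Panel 3-4: Δb = 5.4 m, d̄ = (1.17+1.17)/2 = 1.17, v̄ = (0.57+0.47)/2 = 0.52 → q = 5.4×1.17×0.52 = 3.285 m³/s
Panel 4-5: Δb = 5.2 m, d̄ = (1.17+0.26)/2 = 0.715, v̄ = (0.47+0.29)/2 = 0.38 → q = 5.2×0.715×0.38 = 1.413 m³/s
Q = Σ q = 7.516 m³/s

7.52 m³/s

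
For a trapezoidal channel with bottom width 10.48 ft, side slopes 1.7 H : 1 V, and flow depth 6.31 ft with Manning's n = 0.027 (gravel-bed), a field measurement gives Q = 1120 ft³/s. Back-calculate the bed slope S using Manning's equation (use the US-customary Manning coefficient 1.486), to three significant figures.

A = (b + z·y)·y = (10.48 + 1.7×6.31)×6.31 = 133.8 ft²
P = b + 2y√(1+z²) = 10.48 + 2×6.31×√(1+1.7²) = 35.37 ft
R = A/P = 133.8/35.37 = 3.783 ft
S = (Q·n / (1.486·A·R^(2/3)))² = (1120×0.027 / (1.486×133.8×2.428))² = 0.003923

0.00392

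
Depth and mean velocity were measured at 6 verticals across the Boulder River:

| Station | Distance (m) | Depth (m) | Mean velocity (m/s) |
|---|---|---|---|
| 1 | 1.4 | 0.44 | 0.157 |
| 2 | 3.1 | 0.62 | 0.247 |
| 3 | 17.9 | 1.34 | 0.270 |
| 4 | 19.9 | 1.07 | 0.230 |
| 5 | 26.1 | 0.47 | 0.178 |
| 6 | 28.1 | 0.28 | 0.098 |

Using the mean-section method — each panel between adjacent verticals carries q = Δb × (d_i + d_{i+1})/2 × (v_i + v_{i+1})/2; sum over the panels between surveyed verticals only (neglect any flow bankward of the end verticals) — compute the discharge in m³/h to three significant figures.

20200 m³/h

Panel 1-2: Δb = 1.7 m, d̄ = (0.44+0.62)/2 = 0.53, v̄ = (0.157+0.247)/2 = 0.202 → q = 1.7×0.53×0.202 = 0.1820 m³/s
Panel 2-3: Δb = 14.8 m, d̄ = (0.62+1.34)/2 = 0.98, v̄ = (0.247+0.270)/2 = 0.2585 → q = 14.8×0.98×0.2585 = 3.749 m³/s
Panel 3-4: Δb = 2 m, d̄ = (1.34+1.07)/2 = 1.205, v̄ = (0.270+0.230)/2 = 0.25 → q = 2×1.205×0.25 = 0.6025 m³/s
Panel 4-5: Δb = 6.2 m, d̄ = (1.07+0.47)/2 = 0.77, v̄ = (0.230+0.178)/2 = 0.204 → q = 6.2×0.77×0.204 = 0.9739 m³/s
Panel 5-6: Δb = 2 m, d̄ = (0.47+0.28)/2 = 0.375, v̄ = (0.178+0.098)/2 = 0.138 → q = 2×0.375×0.138 = 0.1035 m³/s
Q = Σ q = 5.611 m³/s
= 5.611 × 3600 = 20200 m³/h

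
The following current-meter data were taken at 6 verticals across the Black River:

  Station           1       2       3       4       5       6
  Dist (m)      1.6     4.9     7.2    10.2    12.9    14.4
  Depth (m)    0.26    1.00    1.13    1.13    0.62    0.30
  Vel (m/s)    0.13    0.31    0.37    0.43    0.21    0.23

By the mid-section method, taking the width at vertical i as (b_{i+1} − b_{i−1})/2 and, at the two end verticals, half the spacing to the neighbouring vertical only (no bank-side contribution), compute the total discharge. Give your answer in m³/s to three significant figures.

w_1 = (4.9 − 1.6)/2 = 1.65 m; q_1 = 0.13 × 0.26 × 1.65 = 0.05577 m³/s
w_2 = (7.2 − 1.6)/2 = 2.8 m; q_2 = 0.31 × 1.00 × 2.8 = 0.8680 m³/s
w_3 = (10.2 − 4.9)/2 = 2.65 m; q_3 = 0.37 × 1.13 × 2.65 = 1.108 m³/s
w_4 = (12.9 − 7.2)/2 = 2.85 m; q_4 = 0.43 × 1.13 × 2.85 = 1.385 m³/s
w_5 = (14.4 − 10.2)/2 = 2.1 m; q_5 = 0.21 × 0.62 × 2.1 = 0.2734 m³/s
w_6 = (14.4 − 12.9)/2 = 0.75 m; q_6 = 0.23 × 0.30 × 0.75 = 0.05175 m³/s
Q = Σ qᵢ = 3.742 m³/s

3.74 m³/s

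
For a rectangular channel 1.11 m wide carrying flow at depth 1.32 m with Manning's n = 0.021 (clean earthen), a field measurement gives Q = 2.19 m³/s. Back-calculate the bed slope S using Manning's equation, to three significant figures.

0.00345

A = b·y = 1.11 × 1.32 = 1.465 m²
P = b + 2y = 1.11 + 2×1.32 = 3.750 m
R = A/P = 1.465/3.750 = 0.3907 m
S = (Q·n / (1·A·R^(2/3)))² = (2.19×0.021 / (1×1.465×0.5345))² = 0.003449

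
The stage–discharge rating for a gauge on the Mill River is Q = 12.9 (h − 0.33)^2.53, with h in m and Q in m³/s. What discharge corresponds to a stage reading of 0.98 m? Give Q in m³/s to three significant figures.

4.34 m³/s

Q = 12.9 × (0.98 − 0.33)^2.53 = 12.9 × 0.65^2.53 = 4.338 m³/s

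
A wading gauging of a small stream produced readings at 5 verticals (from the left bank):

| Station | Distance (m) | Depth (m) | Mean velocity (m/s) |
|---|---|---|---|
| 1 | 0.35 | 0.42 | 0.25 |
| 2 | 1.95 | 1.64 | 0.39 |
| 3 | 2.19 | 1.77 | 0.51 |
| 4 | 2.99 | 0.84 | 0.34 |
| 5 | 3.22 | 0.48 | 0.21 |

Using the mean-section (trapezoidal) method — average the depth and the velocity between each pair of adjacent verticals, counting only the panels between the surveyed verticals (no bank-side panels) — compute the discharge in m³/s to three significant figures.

1.20 m³/s

Panel 1-2: Δb = 1.6 m, d̄ = (0.42+1.64)/2 = 1.03, v̄ = (0.25+0.39)/2 = 0.32 → q = 1.6×1.03×0.32 = 0.5274 m³/s
Panel 2-3: Δb = 0.24 m, d̄ = (1.64+1.77)/2 = 1.705, v̄ = (0.39+0.51)/2 = 0.45 → q = 0.24×1.705×0.45 = 0.1841 m³/s
Panel 3-4: Δb = 0.8 m, d̄ = (1.77+0.84)/2 = 1.305, v̄ = (0.51+0.34)/2 = 0.425 → q = 0.8×1.305×0.425 = 0.4437 m³/s
Panel 4-5: Δb = 0.23 m, d̄ = (0.84+0.48)/2 = 0.66, v̄ = (0.34+0.21)/2 = 0.275 → q = 0.23×0.66×0.275 = 0.04175 m³/s
Q = Σ q = 1.197 m³/s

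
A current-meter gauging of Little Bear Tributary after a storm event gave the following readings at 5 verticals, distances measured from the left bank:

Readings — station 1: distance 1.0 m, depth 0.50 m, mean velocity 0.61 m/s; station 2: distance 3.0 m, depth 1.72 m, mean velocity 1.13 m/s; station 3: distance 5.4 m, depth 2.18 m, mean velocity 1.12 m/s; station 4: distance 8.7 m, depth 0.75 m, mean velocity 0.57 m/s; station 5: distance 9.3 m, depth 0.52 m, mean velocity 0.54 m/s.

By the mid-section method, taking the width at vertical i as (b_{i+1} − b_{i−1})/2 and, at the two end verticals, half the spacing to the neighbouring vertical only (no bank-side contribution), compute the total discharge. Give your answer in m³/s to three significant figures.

w_1 = (3.0 − 1.0)/2 = 1 m; q_1 = 0.61 × 0.50 × 1 = 0.3050 m³/s
w_2 = (5.4 − 1.0)/2 = 2.2 m; q_2 = 1.13 × 1.72 × 2.2 = 4.276 m³/s
w_3 = (8.7 − 3.0)/2 = 2.85 m; q_3 = 1.12 × 2.18 × 2.85 = 6.959 m³/s
w_4 = (9.3 − 5.4)/2 = 1.95 m; q_4 = 0.57 × 0.75 × 1.95 = 0.8336 m³/s
w_5 = (9.3 − 8.7)/2 = 0.3 m; q_5 = 0.54 × 0.52 × 0.3 = 0.08424 m³/s
Q = Σ qᵢ = 12.46 m³/s

12.5 m³/s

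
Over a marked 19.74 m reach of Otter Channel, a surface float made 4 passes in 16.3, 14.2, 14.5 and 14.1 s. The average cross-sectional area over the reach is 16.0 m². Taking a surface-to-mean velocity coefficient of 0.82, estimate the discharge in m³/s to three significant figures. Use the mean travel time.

17.5 m³/s

t̄ = (16.3 + 14.2 + 14.5 + 14.1) / 4 = 14.775 s
v_surface = L / t̄ = 19.74 / 14.775 = 1.336 m/s
v_mean = 0.82 × 1.336 = 1.096 m/s
Q = A × v_mean = 16.0 × 1.096 = 17.53 m³/s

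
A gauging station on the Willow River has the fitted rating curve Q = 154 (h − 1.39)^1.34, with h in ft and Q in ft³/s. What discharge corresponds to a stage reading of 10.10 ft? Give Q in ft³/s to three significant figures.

Q = 154 × (10.10 − 1.39)^1.34 = 154 × 8.71^1.34 = 2800 ft³/s

2800 ft³/s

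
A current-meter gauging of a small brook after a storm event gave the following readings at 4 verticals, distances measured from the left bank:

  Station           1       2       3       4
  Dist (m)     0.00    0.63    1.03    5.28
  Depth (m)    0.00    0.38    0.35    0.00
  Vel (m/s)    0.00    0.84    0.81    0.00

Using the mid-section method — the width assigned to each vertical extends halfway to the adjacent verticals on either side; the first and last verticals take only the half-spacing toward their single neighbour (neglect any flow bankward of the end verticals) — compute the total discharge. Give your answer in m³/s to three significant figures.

0.824 m³/s

w_2 = (1.03 − 0.00)/2 = 0.515 m; q_2 = 0.84 × 0.38 × 0.515 = 0.1644 m³/s
w_3 = (5.28 − 0.63)/2 = 2.325 m; q_3 = 0.81 × 0.35 × 2.325 = 0.6591 m³/s
Stations 1, 4 contribute zero (depth or velocity is 0).
Q = Σ qᵢ = 0.8235 m³/s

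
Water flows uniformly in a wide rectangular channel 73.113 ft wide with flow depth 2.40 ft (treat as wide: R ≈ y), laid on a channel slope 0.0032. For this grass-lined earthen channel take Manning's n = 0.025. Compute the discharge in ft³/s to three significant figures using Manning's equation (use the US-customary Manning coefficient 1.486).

A = b·y = 73.113 × 2.40 = 175.5 ft²
Wide channel: R ≈ y = 2.40 ft
Q = (1.486/n)·A·R^(2/3)·S^(1/2) = (1.486/0.025) × 175.5 × 2.400^(2/3) × 0.0032^(1/2) = 1058 ft³/s

1060 ft³/s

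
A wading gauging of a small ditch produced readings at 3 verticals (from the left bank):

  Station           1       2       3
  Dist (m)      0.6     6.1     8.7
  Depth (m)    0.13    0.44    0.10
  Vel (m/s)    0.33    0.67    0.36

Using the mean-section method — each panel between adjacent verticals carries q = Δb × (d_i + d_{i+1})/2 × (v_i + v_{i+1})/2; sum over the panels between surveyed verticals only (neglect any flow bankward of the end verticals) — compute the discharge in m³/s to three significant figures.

1.15 m³/s

Panel 1-2: Δb = 5.5 m, d̄ = (0.13+0.44)/2 = 0.285, v̄ = (0.33+0.67)/2 = 0.5 → q = 5.5×0.285×0.5 = 0.7838 m³/s
Panel 2-3: Δb = 2.6 m, d̄ = (0.44+0.10)/2 = 0.27, v̄ = (0.67+0.36)/2 = 0.515 → q = 2.6×0.27×0.515 = 0.3615 m³/s
Q = Σ q = 1.145 m³/s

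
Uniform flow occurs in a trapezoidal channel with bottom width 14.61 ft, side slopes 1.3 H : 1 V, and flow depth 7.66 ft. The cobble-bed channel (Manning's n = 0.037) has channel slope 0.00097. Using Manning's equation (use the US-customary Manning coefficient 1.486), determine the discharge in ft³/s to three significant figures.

A = (b + z·y)·y = (14.61 + 1.3×7.66)×7.66 = 188.2 ft²
P = b + 2y√(1+z²) = 14.61 + 2×7.66×√(1+1.3²) = 39.74 ft
R = A/P = 188.2/39.74 = 4.736 ft
Q = (1.486/n)·A·R^(2/3)·S^(1/2) = (1.486/0.037) × 188.2 × 4.736^(2/3) × 0.00097^(1/2) = 663.9 ft³/s

664 ft³/s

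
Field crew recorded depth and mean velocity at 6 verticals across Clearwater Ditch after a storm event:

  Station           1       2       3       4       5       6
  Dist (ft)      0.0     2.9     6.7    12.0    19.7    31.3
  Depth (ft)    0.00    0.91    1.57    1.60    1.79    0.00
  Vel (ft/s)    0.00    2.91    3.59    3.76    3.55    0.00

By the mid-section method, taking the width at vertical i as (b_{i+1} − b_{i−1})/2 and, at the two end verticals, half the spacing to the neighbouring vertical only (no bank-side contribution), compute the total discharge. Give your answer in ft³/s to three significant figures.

135 ft³/s

w_2 = (6.7 − 0.0)/2 = 3.35 ft; q_2 = 2.91 × 0.91 × 3.35 = 8.871 ft³/s
w_3 = (12.0 − 2.9)/2 = 4.55 ft; q_3 = 3.59 × 1.57 × 4.55 = 25.65 ft³/s
w_4 = (19.7 − 6.7)/2 = 6.5 ft; q_4 = 3.76 × 1.60 × 6.5 = 39.10 ft³/s
w_5 = (31.3 − 12.0)/2 = 9.65 ft; q_5 = 3.55 × 1.79 × 9.65 = 61.32 ft³/s
Stations 1, 6 contribute zero (depth or velocity is 0).
Q = Σ qᵢ = 134.9 ft³/s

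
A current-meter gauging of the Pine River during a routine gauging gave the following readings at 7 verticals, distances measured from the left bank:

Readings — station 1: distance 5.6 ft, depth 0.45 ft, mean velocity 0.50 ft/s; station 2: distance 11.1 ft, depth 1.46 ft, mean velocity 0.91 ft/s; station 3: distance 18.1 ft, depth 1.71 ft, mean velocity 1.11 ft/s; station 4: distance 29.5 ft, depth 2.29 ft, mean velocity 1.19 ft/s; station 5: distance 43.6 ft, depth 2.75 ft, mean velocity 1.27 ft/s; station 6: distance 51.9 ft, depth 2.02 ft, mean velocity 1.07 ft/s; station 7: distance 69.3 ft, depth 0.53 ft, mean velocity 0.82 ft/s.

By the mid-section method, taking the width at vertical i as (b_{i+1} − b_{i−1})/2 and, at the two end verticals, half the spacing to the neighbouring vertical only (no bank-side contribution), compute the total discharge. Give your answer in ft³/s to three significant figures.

132 ft³/s

w_1 = (11.1 − 5.6)/2 = 2.75 ft; q_1 = 0.50 × 0.45 × 2.75 = 0.6188 ft³/s
w_2 = (18.1 − 5.6)/2 = 6.25 ft; q_2 = 0.91 × 1.46 × 6.25 = 8.304 ft³/s
w_3 = (29.5 − 11.1)/2 = 9.2 ft; q_3 = 1.11 × 1.71 × 9.2 = 17.46 ft³/s
w_4 = (43.6 − 18.1)/2 = 12.75 ft; q_4 = 1.19 × 2.29 × 12.75 = 34.75 ft³/s
w_5 = (51.9 − 29.5)/2 = 11.2 ft; q_5 = 1.27 × 2.75 × 11.2 = 39.12 ft³/s
w_6 = (69.3 − 43.6)/2 = 12.85 ft; q_6 = 1.07 × 2.02 × 12.85 = 27.77 ft³/s
w_7 = (69.3 − 51.9)/2 = 8.7 ft; q_7 = 0.82 × 0.53 × 8.7 = 3.781 ft³/s
Q = Σ qᵢ = 131.8 ft³/s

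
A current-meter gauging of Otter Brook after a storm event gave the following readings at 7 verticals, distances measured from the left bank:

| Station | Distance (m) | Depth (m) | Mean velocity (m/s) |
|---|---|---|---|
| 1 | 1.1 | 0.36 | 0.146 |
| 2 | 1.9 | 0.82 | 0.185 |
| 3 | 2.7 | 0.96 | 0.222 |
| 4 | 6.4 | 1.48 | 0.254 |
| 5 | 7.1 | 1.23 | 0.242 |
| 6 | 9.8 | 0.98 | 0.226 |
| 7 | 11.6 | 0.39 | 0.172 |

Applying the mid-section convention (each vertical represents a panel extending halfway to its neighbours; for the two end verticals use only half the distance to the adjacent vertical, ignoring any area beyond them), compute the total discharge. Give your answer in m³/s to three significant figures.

w_1 = (1.9 − 1.1)/2 = 0.4 m; q_1 = 0.146 × 0.36 × 0.4 = 0.02102 m³/s
w_2 = (2.7 − 1.1)/2 = 0.8 m; q_2 = 0.185 × 0.82 × 0.8 = 0.1214 m³/s
w_3 = (6.4 − 1.9)/2 = 2.25 m; q_3 = 0.222 × 0.96 × 2.25 = 0.4795 m³/s
w_4 = (7.1 − 2.7)/2 = 2.2 m; q_4 = 0.254 × 1.48 × 2.2 = 0.8270 m³/s
w_5 = (9.8 − 6.4)/2 = 1.7 m; q_5 = 0.242 × 1.23 × 1.7 = 0.5060 m³/s
w_6 = (11.6 − 7.1)/2 = 2.25 m; q_6 = 0.226 × 0.98 × 2.25 = 0.4983 m³/s
w_7 = (11.6 − 9.8)/2 = 0.9 m; q_7 = 0.172 × 0.39 × 0.9 = 0.06037 m³/s
Q = Σ qᵢ = 2.514 m³/s

2.51 m³/s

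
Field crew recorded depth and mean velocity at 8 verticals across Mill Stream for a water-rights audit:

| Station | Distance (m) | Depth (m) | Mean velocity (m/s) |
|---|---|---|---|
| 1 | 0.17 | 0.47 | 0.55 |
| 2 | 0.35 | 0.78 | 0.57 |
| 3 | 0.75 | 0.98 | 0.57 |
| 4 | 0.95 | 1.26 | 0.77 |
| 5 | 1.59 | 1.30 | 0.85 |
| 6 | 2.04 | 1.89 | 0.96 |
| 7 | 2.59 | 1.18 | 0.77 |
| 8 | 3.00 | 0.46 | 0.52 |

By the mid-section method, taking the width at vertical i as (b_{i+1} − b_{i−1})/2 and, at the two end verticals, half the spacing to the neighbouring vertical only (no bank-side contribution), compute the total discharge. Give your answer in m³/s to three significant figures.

w_1 = (0.35 − 0.17)/2 = 0.09 m; q_1 = 0.55 × 0.47 × 0.09 = 0.02327 m³/s
w_2 = (0.75 − 0.17)/2 = 0.29 m; q_2 = 0.57 × 0.78 × 0.29 = 0.1289 m³/s
w_3 = (0.95 − 0.35)/2 = 0.3 m; q_3 = 0.57 × 0.98 × 0.3 = 0.1676 m³/s
w_4 = (1.59 − 0.75)/2 = 0.42 m; q_4 = 0.77 × 1.26 × 0.42 = 0.4075 m³/s
w_5 = (2.04 − 0.95)/2 = 0.545 m; q_5 = 0.85 × 1.30 × 0.545 = 0.6022 m³/s
w_6 = (2.59 − 1.59)/2 = 0.5 m; q_6 = 0.96 × 1.89 × 0.5 = 0.9072 m³/s
w_7 = (3.00 − 2.04)/2 = 0.48 m; q_7 = 0.77 × 1.18 × 0.48 = 0.4361 m³/s
w_8 = (3.00 − 2.59)/2 = 0.205 m; q_8 = 0.52 × 0.46 × 0.205 = 0.04904 m³/s
Q = Σ qᵢ = 2.722 m³/s

2.72 m³/s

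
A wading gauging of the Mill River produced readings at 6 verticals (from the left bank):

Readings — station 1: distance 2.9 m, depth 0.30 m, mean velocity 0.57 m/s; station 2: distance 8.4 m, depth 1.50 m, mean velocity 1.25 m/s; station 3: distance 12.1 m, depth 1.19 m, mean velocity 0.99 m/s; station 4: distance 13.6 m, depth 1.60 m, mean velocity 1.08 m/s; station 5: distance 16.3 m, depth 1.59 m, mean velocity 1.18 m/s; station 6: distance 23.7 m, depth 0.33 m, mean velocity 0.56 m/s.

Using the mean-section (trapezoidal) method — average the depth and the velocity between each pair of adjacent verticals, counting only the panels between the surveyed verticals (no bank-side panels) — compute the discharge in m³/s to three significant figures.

23.3 m³/s

Panel 1-2: Δb = 5.5 m, d̄ = (0.30+1.50)/2 = 0.9, v̄ = (0.57+1.25)/2 = 0.91 → q = 5.5×0.9×0.91 = 4.505 m³/s
Panel 2-3: Δb = 3.7 m, d̄ = (1.50+1.19)/2 = 1.345, v̄ = (1.25+0.99)/2 = 1.12 → q = 3.7×1.345×1.12 = 5.574 m³/s
Panel 3-4: Δb = 1.5 m, d̄ = (1.19+1.60)/2 = 1.395, v̄ = (0.99+1.08)/2 = 1.035 → q = 1.5×1.395×1.035 = 2.166 m³/s
Panel 4-5: Δb = 2.7 m, d̄ = (1.60+1.59)/2 = 1.595, v̄ = (1.08+1.18)/2 = 1.13 → q = 2.7×1.595×1.13 = 4.866 m³/s
Panel 5-6: Δb = 7.4 m, d̄ = (1.59+0.33)/2 = 0.96, v̄ = (1.18+0.56)/2 = 0.87 → q = 7.4×0.96×0.87 = 6.180 m³/s
Q = Σ q = 23.29 m³/s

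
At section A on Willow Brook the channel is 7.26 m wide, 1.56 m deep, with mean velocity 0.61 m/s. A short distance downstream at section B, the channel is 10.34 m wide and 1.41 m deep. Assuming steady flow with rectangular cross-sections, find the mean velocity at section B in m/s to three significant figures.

Q = A₁V₁ = (7.26×1.56) × 0.61 = 6.909 m³/s
A₂ = 10.34 × 1.41 = 14.58 m²
V₂ = Q/A₂ = 6.909/14.58 = 0.4739 m/s

0.474 m/s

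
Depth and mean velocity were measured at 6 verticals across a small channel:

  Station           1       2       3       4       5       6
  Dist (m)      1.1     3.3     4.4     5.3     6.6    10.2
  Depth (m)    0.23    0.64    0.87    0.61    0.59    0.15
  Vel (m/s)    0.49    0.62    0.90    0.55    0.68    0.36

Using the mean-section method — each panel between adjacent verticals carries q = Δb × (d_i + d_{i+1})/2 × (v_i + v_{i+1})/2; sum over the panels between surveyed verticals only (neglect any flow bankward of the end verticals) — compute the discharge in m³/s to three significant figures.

Panel 1-2: Δb = 2.2 m, d̄ = (0.23+0.64)/2 = 0.435, v̄ = (0.49+0.62)/2 = 0.555 → q = 2.2×0.435×0.555 = 0.5311 m³/s
Panel 2-3: Δb = 1.1 m, d̄ = (0.64+0.87)/2 = 0.755, v̄ = (0.62+0.90)/2 = 0.76 → q = 1.1×0.755×0.76 = 0.6312 m³/s
Panel 3-4: Δb = 0.9 m, d̄ = (0.87+0.61)/2 = 0.74, v̄ = (0.90+0.55)/2 = 0.725 → q = 0.9×0.74×0.725 = 0.4829 m³/s
Panel 4-5: Δb = 1.3 m, d̄ = (0.61+0.59)/2 = 0.6, v̄ = (0.55+0.68)/2 = 0.615 → q = 1.3×0.6×0.615 = 0.4797 m³/s
Panel 5-6: Δb = 3.6 m, d̄ = (0.59+0.15)/2 = 0.37, v̄ = (0.68+0.36)/2 = 0.52 → q = 3.6×0.37×0.52 = 0.6926 m³/s
Q = Σ q = 2.818 m³/s

2.82 m³/s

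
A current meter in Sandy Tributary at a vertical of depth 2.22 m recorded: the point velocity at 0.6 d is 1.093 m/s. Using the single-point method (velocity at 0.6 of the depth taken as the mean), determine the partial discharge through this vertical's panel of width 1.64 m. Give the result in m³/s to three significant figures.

3.98 m³/s

v̄ = v₀.₆ = 1.093 m/s
q = v̄ × d × w = 1.093 × 2.22 × 1.64 = 3.979 m³/s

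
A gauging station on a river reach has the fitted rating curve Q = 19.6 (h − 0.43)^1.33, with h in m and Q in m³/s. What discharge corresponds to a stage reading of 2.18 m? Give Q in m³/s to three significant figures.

Q = 19.6 × (2.18 − 0.43)^1.33 = 19.6 × 1.75^1.33 = 41.26 m³/s

41.3 m³/s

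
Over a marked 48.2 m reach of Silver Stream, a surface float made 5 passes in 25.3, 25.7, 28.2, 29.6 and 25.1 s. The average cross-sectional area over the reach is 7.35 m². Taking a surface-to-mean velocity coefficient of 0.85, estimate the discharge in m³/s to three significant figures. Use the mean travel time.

11.2 m³/s

t̄ = (25.3 + 25.7 + 28.2 + 29.6 + 25.1) / 5 = 26.78 s
v_surface = L / t̄ = 48.2 / 26.78 = 1.800 m/s
v_mean = 0.85 × 1.800 = 1.530 m/s
Q = A × v_mean = 7.35 × 1.530 = 11.24 m³/s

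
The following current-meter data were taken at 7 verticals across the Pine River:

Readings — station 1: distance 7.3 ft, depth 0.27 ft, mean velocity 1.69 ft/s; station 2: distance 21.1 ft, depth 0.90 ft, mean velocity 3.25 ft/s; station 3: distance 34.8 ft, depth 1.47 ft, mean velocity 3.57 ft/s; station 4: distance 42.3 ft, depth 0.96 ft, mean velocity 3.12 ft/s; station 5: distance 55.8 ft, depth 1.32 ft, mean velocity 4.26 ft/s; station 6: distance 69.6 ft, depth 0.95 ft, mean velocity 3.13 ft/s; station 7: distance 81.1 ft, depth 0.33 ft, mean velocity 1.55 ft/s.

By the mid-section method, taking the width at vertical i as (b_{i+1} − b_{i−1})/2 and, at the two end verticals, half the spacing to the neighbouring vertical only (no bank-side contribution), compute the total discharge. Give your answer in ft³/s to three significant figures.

w_1 = (21.1 − 7.3)/2 = 6.9 ft; q_1 = 1.69 × 0.27 × 6.9 = 3.148 ft³/s
w_2 = (34.8 − 7.3)/2 = 13.75 ft; q_2 = 3.25 × 0.90 × 13.75 = 40.22 ft³/s
w_3 = (42.3 − 21.1)/2 = 10.6 ft; q_3 = 3.57 × 1.47 × 10.6 = 55.63 ft³/s
w_4 = (55.8 − 34.8)/2 = 10.5 ft; q_4 = 3.12 × 0.96 × 10.5 = 31.45 ft³/s
w_5 = (69.6 − 42.3)/2 = 13.65 ft; q_5 = 4.26 × 1.32 × 13.65 = 76.76 ft³/s
w_6 = (81.1 − 55.8)/2 = 12.65 ft; q_6 = 3.13 × 0.95 × 12.65 = 37.61 ft³/s
w_7 = (81.1 − 69.6)/2 = 5.75 ft; q_7 = 1.55 × 0.33 × 5.75 = 2.941 ft³/s
Q = Σ qᵢ = 247.8 ft³/s

248 ft³/s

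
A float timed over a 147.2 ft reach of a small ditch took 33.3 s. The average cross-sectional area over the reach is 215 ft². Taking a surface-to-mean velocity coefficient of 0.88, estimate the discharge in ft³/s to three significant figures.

v_surface = L / t̄ = 147.2 / 33.3 = 4.420 ft/s
v_mean = 0.88 × 4.420 = 3.890 ft/s
Q = A × v_mean = 215 × 3.890 = 836.3 ft³/s

836 ft³/s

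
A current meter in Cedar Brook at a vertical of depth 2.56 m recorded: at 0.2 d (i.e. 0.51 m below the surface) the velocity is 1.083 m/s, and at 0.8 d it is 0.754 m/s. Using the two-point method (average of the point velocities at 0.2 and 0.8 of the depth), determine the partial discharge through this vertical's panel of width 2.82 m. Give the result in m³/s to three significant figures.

6.63 m³/s

v̄ = (1.083 + 0.754) / 2 = 0.9185 m/s
q = v̄ × d × w = 0.9185 × 2.56 × 2.82 = 6.631 m³/s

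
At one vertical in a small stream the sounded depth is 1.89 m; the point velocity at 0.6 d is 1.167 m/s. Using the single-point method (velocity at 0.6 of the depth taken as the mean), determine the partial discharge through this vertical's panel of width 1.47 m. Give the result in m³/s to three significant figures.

v̄ = v₀.₆ = 1.167 m/s
q = v̄ × d × w = 1.167 × 1.89 × 1.47 = 3.242 m³/s

3.24 m³/s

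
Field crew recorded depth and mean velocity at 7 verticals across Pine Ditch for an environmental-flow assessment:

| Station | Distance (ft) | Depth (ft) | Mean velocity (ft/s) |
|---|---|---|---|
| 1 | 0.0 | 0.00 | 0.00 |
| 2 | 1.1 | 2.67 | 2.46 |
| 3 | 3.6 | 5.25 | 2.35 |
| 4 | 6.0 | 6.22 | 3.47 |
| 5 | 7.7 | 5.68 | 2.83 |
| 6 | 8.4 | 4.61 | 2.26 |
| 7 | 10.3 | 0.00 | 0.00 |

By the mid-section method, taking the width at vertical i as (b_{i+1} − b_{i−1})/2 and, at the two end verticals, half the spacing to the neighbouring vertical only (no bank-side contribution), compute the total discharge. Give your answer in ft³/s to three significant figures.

119 ft³/s

w_2 = (3.6 − 0.0)/2 = 1.8 ft; q_2 = 2.46 × 2.67 × 1.8 = 11.82 ft³/s
w_3 = (6.0 − 1.1)/2 = 2.45 ft; q_3 = 2.35 × 5.25 × 2.45 = 30.23 ft³/s
w_4 = (7.7 − 3.6)/2 = 2.05 ft; q_4 = 3.47 × 6.22 × 2.05 = 44.25 ft³/s
w_5 = (8.4 − 6.0)/2 = 1.2 ft; q_5 = 2.83 × 5.68 × 1.2 = 19.29 ft³/s
w_6 = (10.3 − 7.7)/2 = 1.3 ft; q_6 = 2.26 × 4.61 × 1.3 = 13.54 ft³/s
Stations 1, 7 contribute zero (depth or velocity is 0).
Q = Σ qᵢ = 119.1 ft³/s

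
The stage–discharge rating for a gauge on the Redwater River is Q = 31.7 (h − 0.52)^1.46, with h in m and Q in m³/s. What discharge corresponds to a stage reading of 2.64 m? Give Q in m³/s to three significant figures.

Q = 31.7 × (2.64 − 0.52)^1.46 = 31.7 × 2.12^1.46 = 94.95 m³/s

95.0 m³/s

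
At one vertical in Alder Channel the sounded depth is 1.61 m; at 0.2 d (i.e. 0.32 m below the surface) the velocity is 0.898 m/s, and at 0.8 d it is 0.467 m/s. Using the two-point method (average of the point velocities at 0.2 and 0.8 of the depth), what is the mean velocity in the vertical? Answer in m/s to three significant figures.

v̄ = (0.898 + 0.467) / 2 = 0.6825 m/s

0.683 m/s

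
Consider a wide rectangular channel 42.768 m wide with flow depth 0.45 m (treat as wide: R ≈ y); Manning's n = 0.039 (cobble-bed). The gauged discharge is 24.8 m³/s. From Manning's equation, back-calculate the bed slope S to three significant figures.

A = b·y = 42.768 × 0.45 = 19.25 m²
Wide channel: R ≈ y = 0.45 m
S = (Q·n / (1·A·R^(2/3)))² = (24.8×0.039 / (1×19.25×0.5872))² = 0.007324

0.00732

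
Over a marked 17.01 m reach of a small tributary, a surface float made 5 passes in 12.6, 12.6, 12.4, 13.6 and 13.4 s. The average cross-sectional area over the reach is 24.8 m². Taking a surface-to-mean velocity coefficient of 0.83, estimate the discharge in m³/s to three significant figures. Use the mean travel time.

t̄ = (12.6 + 12.6 + 12.4 + 13.6 + 13.4) / 5 = 12.92 s
v_surface = L / t̄ = 17.01 / 12.92 = 1.317 m/s
v_mean = 0.83 × 1.317 = 1.093 m/s
Q = A × v_mean = 24.8 × 1.093 = 27.10 m³/s

27.1 m³/s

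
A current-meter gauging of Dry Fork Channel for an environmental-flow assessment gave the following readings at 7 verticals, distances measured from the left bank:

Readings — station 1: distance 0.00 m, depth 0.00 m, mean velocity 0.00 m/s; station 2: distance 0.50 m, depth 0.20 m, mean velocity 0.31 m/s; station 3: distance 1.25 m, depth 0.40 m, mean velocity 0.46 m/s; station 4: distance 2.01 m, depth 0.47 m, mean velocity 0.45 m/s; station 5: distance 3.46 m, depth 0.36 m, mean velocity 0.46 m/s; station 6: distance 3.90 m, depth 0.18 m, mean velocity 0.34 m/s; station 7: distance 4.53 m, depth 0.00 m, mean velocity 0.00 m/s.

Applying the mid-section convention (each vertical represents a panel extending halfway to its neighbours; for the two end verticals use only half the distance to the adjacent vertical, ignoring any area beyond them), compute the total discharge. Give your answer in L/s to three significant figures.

601 L/s

w_2 = (1.25 − 0.00)/2 = 0.625 m; q_2 = 0.31 × 0.20 × 0.625 = 0.03875 m³/s
w_3 = (2.01 − 0.50)/2 = 0.755 m; q_3 = 0.46 × 0.40 × 0.755 = 0.1389 m³/s
w_4 = (3.46 − 1.25)/2 = 1.105 m; q_4 = 0.45 × 0.47 × 1.105 = 0.2337 m³/s
w_5 = (3.90 − 2.01)/2 = 0.945 m; q_5 = 0.46 × 0.36 × 0.945 = 0.1565 m³/s
w_6 = (4.53 − 3.46)/2 = 0.535 m; q_6 = 0.34 × 0.18 × 0.535 = 0.03274 m³/s
Stations 1, 7 contribute zero (depth or velocity is 0).
Q = Σ qᵢ = 0.6006 m³/s
= 0.6006 × 1000 = 600.6 L/s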